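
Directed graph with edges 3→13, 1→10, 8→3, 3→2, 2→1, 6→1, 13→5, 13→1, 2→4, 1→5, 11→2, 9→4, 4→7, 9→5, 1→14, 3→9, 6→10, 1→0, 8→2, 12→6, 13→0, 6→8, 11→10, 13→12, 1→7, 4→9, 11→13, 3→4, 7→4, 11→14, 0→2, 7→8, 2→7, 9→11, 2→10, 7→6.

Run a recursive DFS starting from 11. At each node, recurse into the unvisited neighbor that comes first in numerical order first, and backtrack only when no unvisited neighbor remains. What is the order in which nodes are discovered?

11, 2, 1, 0, 5, 7, 4, 9, 6, 8, 3, 13, 12, 10, 14

Visit 11
11 → 2
2 → 1
1 → 0
1 → 5
1 → 7
7 → 4
4 → 9
7 → 6
6 → 8
8 → 3
3 → 13
13 → 12
6 → 10
1 → 14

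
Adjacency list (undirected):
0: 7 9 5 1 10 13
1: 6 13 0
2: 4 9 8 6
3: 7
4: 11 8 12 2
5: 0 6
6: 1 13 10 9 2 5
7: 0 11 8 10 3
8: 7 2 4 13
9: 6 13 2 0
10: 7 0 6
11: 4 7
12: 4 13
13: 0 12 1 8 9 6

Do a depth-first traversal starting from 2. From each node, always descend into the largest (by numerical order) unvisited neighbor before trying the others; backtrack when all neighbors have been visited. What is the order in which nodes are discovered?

2 9 13 12 4 11 7 10 6 5 0 1 8 3

Visit 2
2 → 9
9 → 13
13 → 12
12 → 4
4 → 11
11 → 7
7 → 10
10 → 6
6 → 5
5 → 0
0 → 1
7 → 8
7 → 3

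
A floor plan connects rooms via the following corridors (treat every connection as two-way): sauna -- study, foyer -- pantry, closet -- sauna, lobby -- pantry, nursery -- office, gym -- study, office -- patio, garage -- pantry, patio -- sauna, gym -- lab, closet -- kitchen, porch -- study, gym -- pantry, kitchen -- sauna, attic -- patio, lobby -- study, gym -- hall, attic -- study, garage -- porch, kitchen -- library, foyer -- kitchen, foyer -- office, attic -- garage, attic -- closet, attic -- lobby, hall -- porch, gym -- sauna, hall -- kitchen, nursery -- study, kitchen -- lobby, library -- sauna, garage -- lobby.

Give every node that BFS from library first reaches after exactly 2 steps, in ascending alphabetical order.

closet, foyer, gym, hall, lobby, patio, study

Level 0: library
Level 1: kitchen, sauna
Level 2: closet, foyer, gym, hall, lobby, patio, study
Level 3: attic, garage, lab, nursery, office, pantry, porch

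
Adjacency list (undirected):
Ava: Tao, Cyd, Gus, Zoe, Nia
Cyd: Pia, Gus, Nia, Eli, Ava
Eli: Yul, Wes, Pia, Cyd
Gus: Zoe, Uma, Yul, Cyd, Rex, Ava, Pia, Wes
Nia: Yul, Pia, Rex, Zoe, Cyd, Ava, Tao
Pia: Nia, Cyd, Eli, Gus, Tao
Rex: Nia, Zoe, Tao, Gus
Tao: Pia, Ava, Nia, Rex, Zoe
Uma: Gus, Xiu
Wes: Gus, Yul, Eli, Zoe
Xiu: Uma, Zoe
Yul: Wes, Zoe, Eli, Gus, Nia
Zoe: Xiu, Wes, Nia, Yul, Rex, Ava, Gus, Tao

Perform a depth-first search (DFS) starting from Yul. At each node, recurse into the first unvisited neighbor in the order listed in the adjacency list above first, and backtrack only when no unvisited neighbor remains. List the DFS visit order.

Yul Wes Gus Zoe Xiu Uma Nia Pia Cyd Eli Ava Tao Rex

Visit Yul
Yul → Wes
Wes → Gus
Gus → Zoe
Zoe → Xiu
Xiu → Uma
Zoe → Nia
Nia → Pia
Pia → Cyd
Cyd → Eli
Cyd → Ava
Ava → Tao
Tao → Rex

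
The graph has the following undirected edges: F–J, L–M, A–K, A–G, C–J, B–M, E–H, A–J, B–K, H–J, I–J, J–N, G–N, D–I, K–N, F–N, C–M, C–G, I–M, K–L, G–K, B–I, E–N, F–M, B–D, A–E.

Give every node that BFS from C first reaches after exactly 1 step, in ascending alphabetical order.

G, J, M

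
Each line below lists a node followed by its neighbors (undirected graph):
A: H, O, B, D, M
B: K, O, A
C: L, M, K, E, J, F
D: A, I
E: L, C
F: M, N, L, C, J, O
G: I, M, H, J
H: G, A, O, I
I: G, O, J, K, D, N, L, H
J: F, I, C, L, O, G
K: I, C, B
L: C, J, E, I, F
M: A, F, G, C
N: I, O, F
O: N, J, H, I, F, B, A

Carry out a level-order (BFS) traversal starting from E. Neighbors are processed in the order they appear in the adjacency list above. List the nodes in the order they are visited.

E, L, C, J, I, F, M, K, O, G, D, N, H, A, B

Visit E; enqueue L, C → queue [L, C]
Visit L; enqueue J, I, F → queue [C, J, I, F]
Visit C; enqueue M, K → queue [J, I, F, M, K]
Visit J; enqueue O, G → queue [I, F, M, K, O, G]
Visit I; enqueue D, N, H → queue [F, M, K, O, G, D, N, H]
Visit F → queue [M, K, O, G, D, N, H]
Visit M; enqueue A → queue [K, O, G, D, N, H, A]
Visit K; enqueue B → queue [O, G, D, N, H, A, B]
Visit O → queue [G, D, N, H, A, B]
Visit G → queue [D, N, H, A, B]
Visit D → queue [N, H, A, B]
Visit N → queue [H, A, B]
Visit H → queue [A, B]
Visit A → queue [B]
Visit B → queue []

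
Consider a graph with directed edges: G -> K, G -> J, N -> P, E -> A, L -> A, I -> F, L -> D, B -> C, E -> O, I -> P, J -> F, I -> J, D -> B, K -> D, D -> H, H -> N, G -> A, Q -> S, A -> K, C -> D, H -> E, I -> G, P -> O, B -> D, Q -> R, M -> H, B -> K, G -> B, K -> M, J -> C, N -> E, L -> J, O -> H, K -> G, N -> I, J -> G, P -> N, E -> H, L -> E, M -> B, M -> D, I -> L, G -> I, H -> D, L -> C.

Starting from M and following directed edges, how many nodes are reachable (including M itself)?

16

BFS from M visits: M, B, D, H, C, K, E, N, G, A, O, I, P, J, F, L
Reachable nodes: 16 of 19 total.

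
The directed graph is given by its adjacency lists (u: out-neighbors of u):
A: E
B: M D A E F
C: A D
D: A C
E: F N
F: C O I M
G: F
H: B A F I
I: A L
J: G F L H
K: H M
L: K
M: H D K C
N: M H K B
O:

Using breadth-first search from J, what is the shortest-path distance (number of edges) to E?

3

Level 0: J
Level 1: F, G, H, L
Level 2: A, B, C, I, K, M, O
Level 3: D, E
Level 4: N
E first appears at level 3.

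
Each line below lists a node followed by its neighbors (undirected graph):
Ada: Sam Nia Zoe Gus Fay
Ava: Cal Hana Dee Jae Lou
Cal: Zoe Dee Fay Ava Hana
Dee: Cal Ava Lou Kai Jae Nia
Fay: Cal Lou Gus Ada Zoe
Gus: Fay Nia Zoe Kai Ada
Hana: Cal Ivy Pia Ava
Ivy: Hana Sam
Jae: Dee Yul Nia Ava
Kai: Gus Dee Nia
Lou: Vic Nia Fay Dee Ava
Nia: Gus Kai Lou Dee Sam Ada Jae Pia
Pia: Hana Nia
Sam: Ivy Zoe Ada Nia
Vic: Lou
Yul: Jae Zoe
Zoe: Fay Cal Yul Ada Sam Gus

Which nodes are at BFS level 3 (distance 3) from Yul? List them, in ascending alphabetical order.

Hana, Ivy, Kai, Lou, Pia

Level 0: Yul
Level 1: Jae, Zoe
Level 2: Ada, Ava, Cal, Dee, Fay, Gus, Nia, Sam
Level 3: Hana, Ivy, Kai, Lou, Pia
Level 4: Vic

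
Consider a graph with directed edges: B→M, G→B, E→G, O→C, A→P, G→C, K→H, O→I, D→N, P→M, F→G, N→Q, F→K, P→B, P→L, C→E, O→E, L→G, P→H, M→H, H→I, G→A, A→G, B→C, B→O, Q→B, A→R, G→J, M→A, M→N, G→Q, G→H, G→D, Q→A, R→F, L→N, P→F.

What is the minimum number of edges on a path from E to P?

3

Level 0: E
Level 1: G
Level 2: A, B, C, D, H, J, Q
Level 3: I, M, N, O, P, R
Level 4: F, L
Level 5: K
P first appears at level 3.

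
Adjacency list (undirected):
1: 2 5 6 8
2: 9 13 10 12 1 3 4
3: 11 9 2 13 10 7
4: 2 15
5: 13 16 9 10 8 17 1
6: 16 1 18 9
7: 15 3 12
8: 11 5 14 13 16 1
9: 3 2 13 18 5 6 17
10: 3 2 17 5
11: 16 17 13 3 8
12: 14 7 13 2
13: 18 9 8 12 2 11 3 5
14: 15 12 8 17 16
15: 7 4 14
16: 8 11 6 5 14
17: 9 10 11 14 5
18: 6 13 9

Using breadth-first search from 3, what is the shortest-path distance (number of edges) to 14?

3

Level 0: 3
Level 1: 2, 7, 9, 10, 11, 13
Level 2: 1, 4, 5, 6, 8, 12, 15, 16, 17, 18
Level 3: 14
14 first appears at level 3.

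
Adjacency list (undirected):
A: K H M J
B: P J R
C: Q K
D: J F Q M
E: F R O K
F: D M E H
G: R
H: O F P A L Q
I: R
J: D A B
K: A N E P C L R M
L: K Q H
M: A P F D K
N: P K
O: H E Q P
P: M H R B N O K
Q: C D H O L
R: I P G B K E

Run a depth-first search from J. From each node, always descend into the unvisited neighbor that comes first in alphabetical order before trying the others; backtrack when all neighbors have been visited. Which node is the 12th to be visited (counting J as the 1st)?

Visit J
J → A
A → H
H → F
F → D
D → M
M → K
K → C
C → Q
Q → L
Q → O
O → E
E → R
R → B
B → P
P → N
R → G
R → I

Visit order: J, A, H, F, D, M, K, C, Q, L, O, E, R, B, P, N, G, I

E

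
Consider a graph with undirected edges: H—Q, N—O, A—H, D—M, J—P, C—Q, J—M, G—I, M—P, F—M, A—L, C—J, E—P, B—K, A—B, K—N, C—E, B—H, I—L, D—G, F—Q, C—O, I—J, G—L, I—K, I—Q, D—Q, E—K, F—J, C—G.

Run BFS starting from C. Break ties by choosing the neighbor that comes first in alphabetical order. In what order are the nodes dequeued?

Visit C; enqueue E, G, J, O, Q → queue [E, G, J, O, Q]
Visit E; enqueue K, P → queue [G, J, O, Q, K, P]
Visit G; enqueue D, I, L → queue [J, O, Q, K, P, D, I, L]
Visit J; enqueue F, M → queue [O, Q, K, P, D, I, L, F, M]
Visit O; enqueue N → queue [Q, K, P, D, I, L, F, M, N]
Visit Q; enqueue H → queue [K, P, D, I, L, F, M, N, H]
Visit K; enqueue B → queue [P, D, I, L, F, M, N, H, B]
Visit P → queue [D, I, L, F, M, N, H, B]
Visit D → queue [I, L, F, M, N, H, B]
Visit I → queue [L, F, M, N, H, B]
Visit L; enqueue A → queue [F, M, N, H, B, A]
Visit F → queue [M, N, H, B, A]
Visit M → queue [N, H, B, A]
Visit N → queue [H, B, A]
Visit H → queue [B, A]
Visit B → queue [A]
Visit A → queue []

C → E → G → J → O → Q → K → P → D → I → L → F → M → N → H → B → A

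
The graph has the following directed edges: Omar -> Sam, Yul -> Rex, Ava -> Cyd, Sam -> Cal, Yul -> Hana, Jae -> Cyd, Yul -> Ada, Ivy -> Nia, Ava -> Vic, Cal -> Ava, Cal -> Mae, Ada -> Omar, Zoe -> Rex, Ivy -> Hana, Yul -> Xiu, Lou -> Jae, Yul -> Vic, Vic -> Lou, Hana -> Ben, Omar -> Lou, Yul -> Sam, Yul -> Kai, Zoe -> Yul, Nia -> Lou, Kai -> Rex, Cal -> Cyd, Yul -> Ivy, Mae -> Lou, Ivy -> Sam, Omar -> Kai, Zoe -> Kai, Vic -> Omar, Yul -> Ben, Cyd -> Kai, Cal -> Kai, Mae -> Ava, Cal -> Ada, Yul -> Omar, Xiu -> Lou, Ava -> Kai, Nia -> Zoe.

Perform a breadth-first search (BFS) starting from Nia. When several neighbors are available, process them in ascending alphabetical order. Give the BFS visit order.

Nia Lou Zoe Jae Kai Rex Yul Cyd Ada Ben Hana Ivy Omar Sam Vic Xiu Cal Ava Mae

Visit Nia; enqueue Lou, Zoe → queue [Lou, Zoe]
Visit Lou; enqueue Jae → queue [Zoe, Jae]
Visit Zoe; enqueue Kai, Rex, Yul → queue [Jae, Kai, Rex, Yul]
Visit Jae; enqueue Cyd → queue [Kai, Rex, Yul, Cyd]
Visit Kai → queue [Rex, Yul, Cyd]
Visit Rex → queue [Yul, Cyd]
Visit Yul; enqueue Ada, Ben, Hana, Ivy, Omar, Sam, Vic, Xiu → queue [Cyd, Ada, Ben, Hana, Ivy, Omar, Sam, Vic, Xiu]
Visit Cyd → queue [Ada, Ben, Hana, Ivy, Omar, Sam, Vic, Xiu]
Visit Ada → queue [Ben, Hana, Ivy, Omar, Sam, Vic, Xiu]
Visit Ben → queue [Hana, Ivy, Omar, Sam, Vic, Xiu]
Visit Hana → queue [Ivy, Omar, Sam, Vic, Xiu]
Visit Ivy → queue [Omar, Sam, Vic, Xiu]
Visit Omar → queue [Sam, Vic, Xiu]
Visit Sam; enqueue Cal → queue [Vic, Xiu, Cal]
Visit Vic → queue [Xiu, Cal]
Visit Xiu → queue [Cal]
Visit Cal; enqueue Ava, Mae → queue [Ava, Mae]
Visit Ava → queue [Mae]
Visit Mae → queue []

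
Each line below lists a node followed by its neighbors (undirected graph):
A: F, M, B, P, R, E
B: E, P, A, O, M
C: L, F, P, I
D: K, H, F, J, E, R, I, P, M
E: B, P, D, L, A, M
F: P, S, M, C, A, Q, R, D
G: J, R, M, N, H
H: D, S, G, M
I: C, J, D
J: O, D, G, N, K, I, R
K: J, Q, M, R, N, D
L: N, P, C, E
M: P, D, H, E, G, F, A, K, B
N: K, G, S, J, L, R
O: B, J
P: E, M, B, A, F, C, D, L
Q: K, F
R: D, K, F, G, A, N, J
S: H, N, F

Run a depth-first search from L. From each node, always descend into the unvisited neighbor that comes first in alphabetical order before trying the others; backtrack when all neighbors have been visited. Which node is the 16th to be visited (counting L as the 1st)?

R

Visit L
L → C
C → F
F → A
A → B
B → E
E → D
D → H
H → G
G → J
J → I
J → K
K → M
M → P
K → N
N → R
N → S
K → Q
J → O

Visit order: L, C, F, A, B, E, D, H, G, J, I, K, M, P, N, R, S, Q, O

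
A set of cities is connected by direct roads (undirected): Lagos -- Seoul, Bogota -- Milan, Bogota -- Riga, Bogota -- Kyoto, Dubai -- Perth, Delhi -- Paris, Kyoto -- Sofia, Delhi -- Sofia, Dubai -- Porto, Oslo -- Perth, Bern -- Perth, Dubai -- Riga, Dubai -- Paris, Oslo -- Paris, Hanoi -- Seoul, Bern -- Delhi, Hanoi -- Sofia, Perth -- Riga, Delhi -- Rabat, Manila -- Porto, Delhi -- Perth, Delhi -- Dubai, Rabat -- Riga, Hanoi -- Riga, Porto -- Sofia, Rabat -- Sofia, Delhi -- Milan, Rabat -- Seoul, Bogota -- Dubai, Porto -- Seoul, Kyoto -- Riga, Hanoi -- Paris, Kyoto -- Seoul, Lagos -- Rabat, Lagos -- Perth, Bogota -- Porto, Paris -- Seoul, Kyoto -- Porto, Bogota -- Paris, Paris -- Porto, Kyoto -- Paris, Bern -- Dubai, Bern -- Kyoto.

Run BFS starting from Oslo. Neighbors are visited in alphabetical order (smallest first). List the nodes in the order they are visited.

Visit Oslo; enqueue Paris, Perth → queue [Paris, Perth]
Visit Paris; enqueue Bogota, Delhi, Dubai, Hanoi, Kyoto, Porto, Seoul → queue [Perth, Bogota, Delhi, Dubai, Hanoi, Kyoto, Porto, Seoul]
Visit Perth; enqueue Bern, Lagos, Riga → queue [Bogota, Delhi, Dubai, Hanoi, Kyoto, Porto, Seoul, Bern, Lagos, Riga]
Visit Bogota; enqueue Milan → queue [Delhi, Dubai, Hanoi, Kyoto, Porto, Seoul, Bern, Lagos, Riga, Milan]
Visit Delhi; enqueue Rabat, Sofia → queue [Dubai, Hanoi, Kyoto, Porto, Seoul, Bern, Lagos, Riga, Milan, Rabat, Sofia]
Visit Dubai → queue [Hanoi, Kyoto, Porto, Seoul, Bern, Lagos, Riga, Milan, Rabat, Sofia]
Visit Hanoi → queue [Kyoto, Porto, Seoul, Bern, Lagos, Riga, Milan, Rabat, Sofia]
Visit Kyoto → queue [Porto, Seoul, Bern, Lagos, Riga, Milan, Rabat, Sofia]
Visit Porto; enqueue Manila → queue [Seoul, Bern, Lagos, Riga, Milan, Rabat, Sofia, Manila]
Visit Seoul → queue [Bern, Lagos, Riga, Milan, Rabat, Sofia, Manila]
Visit Bern → queue [Lagos, Riga, Milan, Rabat, Sofia, Manila]
Visit Lagos → queue [Riga, Milan, Rabat, Sofia, Manila]
Visit Riga → queue [Milan, Rabat, Sofia, Manila]
Visit Milan → queue [Rabat, Sofia, Manila]
Visit Rabat → queue [Sofia, Manila]
Visit Sofia → queue [Manila]
Visit Manila → queue []

Oslo -> Paris -> Perth -> Bogota -> Delhi -> Dubai -> Hanoi -> Kyoto -> Porto -> Seoul -> Bern -> Lagos -> Riga -> Milan -> Rabat -> Sofia -> Manila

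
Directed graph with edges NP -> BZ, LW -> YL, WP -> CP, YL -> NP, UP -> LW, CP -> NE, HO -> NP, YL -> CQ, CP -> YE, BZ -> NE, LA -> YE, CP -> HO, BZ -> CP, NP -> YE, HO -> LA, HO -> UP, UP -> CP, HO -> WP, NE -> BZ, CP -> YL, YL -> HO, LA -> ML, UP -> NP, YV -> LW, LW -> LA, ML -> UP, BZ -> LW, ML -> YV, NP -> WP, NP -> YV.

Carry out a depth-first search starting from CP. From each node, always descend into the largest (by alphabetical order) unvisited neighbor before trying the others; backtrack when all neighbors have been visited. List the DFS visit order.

CP → YL → NP → YV → LW → LA → YE → ML → UP → WP → BZ → NE → HO → CQ

Visit CP
CP → YL
YL → NP
NP → YV
YV → LW
LW → LA
LA → YE
LA → ML
ML → UP
NP → WP
NP → BZ
BZ → NE
YL → HO
YL → CQ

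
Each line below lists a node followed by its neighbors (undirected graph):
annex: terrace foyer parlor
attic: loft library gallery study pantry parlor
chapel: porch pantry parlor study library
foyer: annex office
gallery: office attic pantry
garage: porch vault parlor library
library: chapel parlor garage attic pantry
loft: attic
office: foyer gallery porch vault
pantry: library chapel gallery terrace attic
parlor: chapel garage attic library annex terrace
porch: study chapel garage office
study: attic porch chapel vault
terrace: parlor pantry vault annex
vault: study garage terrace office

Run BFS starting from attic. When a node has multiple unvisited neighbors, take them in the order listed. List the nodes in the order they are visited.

attic -> loft -> library -> gallery -> study -> pantry -> parlor -> chapel -> garage -> office -> porch -> vault -> terrace -> annex -> foyer

Visit attic; enqueue loft, library, gallery, study, pantry, parlor → queue [loft, library, gallery, study, pantry, parlor]
Visit loft → queue [library, gallery, study, pantry, parlor]
Visit library; enqueue chapel, garage → queue [gallery, study, pantry, parlor, chapel, garage]
Visit gallery; enqueue office → queue [study, pantry, parlor, chapel, garage, office]
Visit study; enqueue porch, vault → queue [pantry, parlor, chapel, garage, office, porch, vault]
Visit pantry; enqueue terrace → queue [parlor, chapel, garage, office, porch, vault, terrace]
Visit parlor; enqueue annex → queue [chapel, garage, office, porch, vault, terrace, annex]
Visit chapel → queue [garage, office, porch, vault, terrace, annex]
Visit garage → queue [office, porch, vault, terrace, annex]
Visit office; enqueue foyer → queue [porch, vault, terrace, annex, foyer]
Visit porch → queue [vault, terrace, annex, foyer]
Visit vault → queue [terrace, annex, foyer]
Visit terrace → queue [annex, foyer]
Visit annex → queue [foyer]
Visit foyer → queue []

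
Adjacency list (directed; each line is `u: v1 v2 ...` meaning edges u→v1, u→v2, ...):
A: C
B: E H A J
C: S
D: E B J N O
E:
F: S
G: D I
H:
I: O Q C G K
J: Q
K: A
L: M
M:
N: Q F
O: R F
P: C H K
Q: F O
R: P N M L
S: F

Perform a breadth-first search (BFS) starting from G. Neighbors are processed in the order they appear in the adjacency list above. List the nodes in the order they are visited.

Visit G; enqueue D, I → queue [D, I]
Visit D; enqueue E, B, J, N, O → queue [I, E, B, J, N, O]
Visit I; enqueue Q, C, K → queue [E, B, J, N, O, Q, C, K]
Visit E → queue [B, J, N, O, Q, C, K]
Visit B; enqueue H, A → queue [J, N, O, Q, C, K, H, A]
Visit J → queue [N, O, Q, C, K, H, A]
Visit N; enqueue F → queue [O, Q, C, K, H, A, F]
Visit O; enqueue R → queue [Q, C, K, H, A, F, R]
Visit Q → queue [C, K, H, A, F, R]
Visit C; enqueue S → queue [K, H, A, F, R, S]
Visit K → queue [H, A, F, R, S]
Visit H → queue [A, F, R, S]
Visit A → queue [F, R, S]
Visit F → queue [R, S]
Visit R; enqueue P, M, L → queue [S, P, M, L]
Visit S → queue [P, M, L]
Visit P → queue [M, L]
Visit M → queue [L]
Visit L → queue []

G → D → I → E → B → J → N → O → Q → C → K → H → A → F → R → S → P → M → L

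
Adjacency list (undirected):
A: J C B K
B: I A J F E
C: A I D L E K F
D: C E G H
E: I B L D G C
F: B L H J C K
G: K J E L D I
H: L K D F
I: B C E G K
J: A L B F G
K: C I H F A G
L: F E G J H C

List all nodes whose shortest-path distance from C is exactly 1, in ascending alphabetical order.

Level 0: C
Level 1: A, D, E, F, I, K, L
Level 2: B, G, H, J

A, D, E, F, I, K, L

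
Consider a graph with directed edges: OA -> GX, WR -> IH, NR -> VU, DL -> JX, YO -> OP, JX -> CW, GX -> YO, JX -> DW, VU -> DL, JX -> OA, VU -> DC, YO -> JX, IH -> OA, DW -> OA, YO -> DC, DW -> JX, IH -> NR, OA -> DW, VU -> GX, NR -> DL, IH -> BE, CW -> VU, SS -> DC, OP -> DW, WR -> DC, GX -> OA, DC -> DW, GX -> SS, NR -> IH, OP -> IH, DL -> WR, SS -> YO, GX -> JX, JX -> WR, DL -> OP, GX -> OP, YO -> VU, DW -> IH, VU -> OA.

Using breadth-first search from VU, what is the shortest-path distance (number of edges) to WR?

Level 0: VU
Level 1: DC, DL, GX, OA
Level 2: DW, JX, OP, SS, WR, YO
Level 3: CW, IH
Level 4: BE, NR
WR first appears at level 2.

2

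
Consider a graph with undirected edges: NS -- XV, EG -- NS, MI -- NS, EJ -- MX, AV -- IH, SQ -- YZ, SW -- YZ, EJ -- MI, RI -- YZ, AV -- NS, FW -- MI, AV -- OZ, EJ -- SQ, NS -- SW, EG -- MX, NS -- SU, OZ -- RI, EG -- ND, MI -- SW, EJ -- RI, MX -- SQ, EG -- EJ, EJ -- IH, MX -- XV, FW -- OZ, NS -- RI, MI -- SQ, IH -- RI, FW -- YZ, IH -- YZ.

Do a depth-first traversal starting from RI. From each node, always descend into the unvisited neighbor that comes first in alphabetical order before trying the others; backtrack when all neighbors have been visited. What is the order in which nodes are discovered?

Visit RI
RI → EJ
EJ → EG
EG → MX
MX → SQ
SQ → MI
MI → FW
FW → OZ
OZ → AV
AV → IH
IH → YZ
YZ → SW
SW → NS
NS → SU
NS → XV
EG → ND

RI -> EJ -> EG -> MX -> SQ -> MI -> FW -> OZ -> AV -> IH -> YZ -> SW -> NS -> SU -> XV -> ND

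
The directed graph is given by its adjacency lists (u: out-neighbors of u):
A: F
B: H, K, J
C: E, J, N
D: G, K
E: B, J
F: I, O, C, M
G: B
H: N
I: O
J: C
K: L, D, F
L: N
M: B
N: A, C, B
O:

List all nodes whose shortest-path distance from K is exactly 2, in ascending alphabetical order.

C, G, I, M, N, O

Level 0: K
Level 1: D, F, L
Level 2: C, G, I, M, N, O
Level 3: A, B, E, J
Level 4: H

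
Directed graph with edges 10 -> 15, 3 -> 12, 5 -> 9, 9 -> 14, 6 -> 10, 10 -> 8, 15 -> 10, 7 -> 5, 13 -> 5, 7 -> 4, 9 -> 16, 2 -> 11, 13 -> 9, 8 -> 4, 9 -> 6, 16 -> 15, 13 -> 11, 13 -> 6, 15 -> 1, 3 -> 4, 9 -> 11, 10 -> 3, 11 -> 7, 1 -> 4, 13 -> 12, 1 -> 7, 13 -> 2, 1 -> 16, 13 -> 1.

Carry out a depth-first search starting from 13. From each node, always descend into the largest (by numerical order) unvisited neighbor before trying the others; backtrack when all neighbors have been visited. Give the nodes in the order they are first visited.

13, 12, 11, 7, 5, 9, 16, 15, 10, 8, 4, 3, 1, 14, 6, 2

Visit 13
13 → 12
13 → 11
11 → 7
7 → 5
5 → 9
9 → 16
16 → 15
15 → 10
10 → 8
8 → 4
10 → 3
15 → 1
9 → 14
9 → 6
13 → 2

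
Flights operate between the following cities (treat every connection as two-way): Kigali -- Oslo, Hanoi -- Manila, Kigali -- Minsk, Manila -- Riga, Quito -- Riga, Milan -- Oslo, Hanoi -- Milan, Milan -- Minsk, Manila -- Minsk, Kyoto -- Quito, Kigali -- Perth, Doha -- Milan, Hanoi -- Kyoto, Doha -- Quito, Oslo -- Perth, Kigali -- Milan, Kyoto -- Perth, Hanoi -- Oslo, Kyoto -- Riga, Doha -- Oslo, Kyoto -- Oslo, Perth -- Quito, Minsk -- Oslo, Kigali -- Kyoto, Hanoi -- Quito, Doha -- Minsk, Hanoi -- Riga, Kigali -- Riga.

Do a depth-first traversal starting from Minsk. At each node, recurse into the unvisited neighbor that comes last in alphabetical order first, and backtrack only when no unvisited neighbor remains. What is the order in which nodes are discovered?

Minsk → Oslo → Perth → Quito → Riga → Manila → Hanoi → Milan → Kigali → Kyoto → Doha

Visit Minsk
Minsk → Oslo
Oslo → Perth
Perth → Quito
Quito → Riga
Riga → Manila
Manila → Hanoi
Hanoi → Milan
Milan → Kigali
Kigali → Kyoto
Milan → Doha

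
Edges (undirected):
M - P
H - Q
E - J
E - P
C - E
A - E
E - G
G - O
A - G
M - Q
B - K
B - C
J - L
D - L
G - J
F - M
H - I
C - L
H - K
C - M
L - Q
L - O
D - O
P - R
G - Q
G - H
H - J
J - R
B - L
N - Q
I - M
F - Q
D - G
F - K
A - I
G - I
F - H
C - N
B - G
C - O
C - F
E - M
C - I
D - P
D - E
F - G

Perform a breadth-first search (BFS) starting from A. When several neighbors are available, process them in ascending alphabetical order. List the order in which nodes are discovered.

Visit A; enqueue E, G, I → queue [E, G, I]
Visit E; enqueue C, D, J, M, P → queue [G, I, C, D, J, M, P]
Visit G; enqueue B, F, H, O, Q → queue [I, C, D, J, M, P, B, F, H, O, Q]
Visit I → queue [C, D, J, M, P, B, F, H, O, Q]
Visit C; enqueue L, N → queue [D, J, M, P, B, F, H, O, Q, L, N]
Visit D → queue [J, M, P, B, F, H, O, Q, L, N]
Visit J; enqueue R → queue [M, P, B, F, H, O, Q, L, N, R]
Visit M → queue [P, B, F, H, O, Q, L, N, R]
Visit P → queue [B, F, H, O, Q, L, N, R]
Visit B; enqueue K → queue [F, H, O, Q, L, N, R, K]
Visit F → queue [H, O, Q, L, N, R, K]
Visit H → queue [O, Q, L, N, R, K]
Visit O → queue [Q, L, N, R, K]
Visit Q → queue [L, N, R, K]
Visit L → queue [N, R, K]
Visit N → queue [R, K]
Visit R → queue [K]
Visit K → queue []

A → E → G → I → C → D → J → M → P → B → F → H → O → Q → L → N → R → K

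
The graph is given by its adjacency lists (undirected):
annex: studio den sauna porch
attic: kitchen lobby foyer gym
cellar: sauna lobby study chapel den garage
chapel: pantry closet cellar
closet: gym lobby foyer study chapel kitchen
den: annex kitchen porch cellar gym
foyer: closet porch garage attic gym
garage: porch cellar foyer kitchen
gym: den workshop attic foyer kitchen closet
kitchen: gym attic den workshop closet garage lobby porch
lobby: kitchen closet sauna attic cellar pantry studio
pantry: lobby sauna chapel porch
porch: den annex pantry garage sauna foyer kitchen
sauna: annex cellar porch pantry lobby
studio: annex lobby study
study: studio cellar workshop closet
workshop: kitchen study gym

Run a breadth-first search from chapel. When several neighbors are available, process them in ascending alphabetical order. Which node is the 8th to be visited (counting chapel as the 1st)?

Visit chapel; enqueue cellar, closet, pantry → queue [cellar, closet, pantry]
Visit cellar; enqueue den, garage, lobby, sauna, study → queue [closet, pantry, den, garage, lobby, sauna, study]
Visit closet; enqueue foyer, gym, kitchen → queue [pantry, den, garage, lobby, sauna, study, foyer, gym, kitchen]
Visit pantry; enqueue porch → queue [den, garage, lobby, sauna, study, foyer, gym, kitchen, porch]
Visit den; enqueue annex → queue [garage, lobby, sauna, study, foyer, gym, kitchen, porch, annex]
Visit garage → queue [lobby, sauna, study, foyer, gym, kitchen, porch, annex]
Visit lobby; enqueue attic, studio → queue [sauna, study, foyer, gym, kitchen, porch, annex, attic, studio]
Visit sauna → queue [study, foyer, gym, kitchen, porch, annex, attic, studio]
Visit study; enqueue workshop → queue [foyer, gym, kitchen, porch, annex, attic, studio, workshop]
Visit foyer → queue [gym, kitchen, porch, annex, attic, studio, workshop]
Visit gym → queue [kitchen, porch, annex, attic, studio, workshop]
Visit kitchen → queue [porch, annex, attic, studio, workshop]
Visit porch → queue [annex, attic, studio, workshop]
Visit annex → queue [attic, studio, workshop]
Visit attic → queue [studio, workshop]
Visit studio → queue [workshop]
Visit workshop → queue []

Visit order: chapel, cellar, closet, pantry, den, garage, lobby, sauna, study, foyer, gym, kitchen, porch, annex, attic, studio, workshop

sauna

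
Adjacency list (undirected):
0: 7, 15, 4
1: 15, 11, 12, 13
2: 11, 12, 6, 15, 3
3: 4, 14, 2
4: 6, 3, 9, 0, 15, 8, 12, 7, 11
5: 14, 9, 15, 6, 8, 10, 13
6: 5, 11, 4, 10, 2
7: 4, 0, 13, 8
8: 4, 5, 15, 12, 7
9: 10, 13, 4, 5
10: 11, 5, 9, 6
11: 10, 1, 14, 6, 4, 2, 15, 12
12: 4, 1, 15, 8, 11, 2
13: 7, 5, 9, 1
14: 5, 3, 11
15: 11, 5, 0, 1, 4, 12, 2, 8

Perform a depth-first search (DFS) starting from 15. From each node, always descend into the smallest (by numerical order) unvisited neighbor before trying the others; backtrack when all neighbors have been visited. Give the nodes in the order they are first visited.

15 → 0 → 4 → 3 → 2 → 6 → 5 → 8 → 7 → 13 → 1 → 11 → 10 → 9 → 12 → 14

Visit 15
15 → 0
0 → 4
4 → 3
3 → 2
2 → 6
6 → 5
5 → 8
8 → 7
7 → 13
13 → 1
1 → 11
11 → 10
10 → 9
11 → 12
11 → 14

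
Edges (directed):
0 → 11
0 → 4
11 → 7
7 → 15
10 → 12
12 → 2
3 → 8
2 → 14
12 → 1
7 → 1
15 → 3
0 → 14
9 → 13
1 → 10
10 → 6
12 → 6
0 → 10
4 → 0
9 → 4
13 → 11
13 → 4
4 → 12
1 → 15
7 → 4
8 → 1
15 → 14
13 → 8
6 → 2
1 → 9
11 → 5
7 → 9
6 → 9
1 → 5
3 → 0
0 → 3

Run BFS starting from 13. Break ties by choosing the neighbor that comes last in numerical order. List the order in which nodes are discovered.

Visit 13; enqueue 11, 8, 4 → queue [11, 8, 4]
Visit 11; enqueue 7, 5 → queue [8, 4, 7, 5]
Visit 8; enqueue 1 → queue [4, 7, 5, 1]
Visit 4; enqueue 12, 0 → queue [7, 5, 1, 12, 0]
Visit 7; enqueue 15, 9 → queue [5, 1, 12, 0, 15, 9]
Visit 5 → queue [1, 12, 0, 15, 9]
Visit 1; enqueue 10 → queue [12, 0, 15, 9, 10]
Visit 12; enqueue 6, 2 → queue [0, 15, 9, 10, 6, 2]
Visit 0; enqueue 14, 3 → queue [15, 9, 10, 6, 2, 14, 3]
Visit 15 → queue [9, 10, 6, 2, 14, 3]
Visit 9 → queue [10, 6, 2, 14, 3]
Visit 10 → queue [6, 2, 14, 3]
Visit 6 → queue [2, 14, 3]
Visit 2 → queue [14, 3]
Visit 14 → queue [3]
Visit 3 → queue []

13, 11, 8, 4, 7, 5, 1, 12, 0, 15, 9, 10, 6, 2, 14, 3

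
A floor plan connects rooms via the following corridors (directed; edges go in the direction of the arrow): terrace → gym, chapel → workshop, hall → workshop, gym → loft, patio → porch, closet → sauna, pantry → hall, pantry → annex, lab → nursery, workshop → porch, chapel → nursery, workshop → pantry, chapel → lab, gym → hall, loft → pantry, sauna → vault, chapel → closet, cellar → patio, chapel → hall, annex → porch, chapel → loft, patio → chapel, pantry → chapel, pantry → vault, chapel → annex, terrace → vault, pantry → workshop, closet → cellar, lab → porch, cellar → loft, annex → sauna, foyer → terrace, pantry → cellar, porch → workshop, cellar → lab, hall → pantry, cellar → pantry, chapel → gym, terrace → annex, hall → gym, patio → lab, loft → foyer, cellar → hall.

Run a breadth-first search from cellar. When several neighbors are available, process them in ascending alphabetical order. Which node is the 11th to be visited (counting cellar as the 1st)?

foyer

Visit cellar; enqueue hall, lab, loft, pantry, patio → queue [hall, lab, loft, pantry, patio]
Visit hall; enqueue gym, workshop → queue [lab, loft, pantry, patio, gym, workshop]
Visit lab; enqueue nursery, porch → queue [loft, pantry, patio, gym, workshop, nursery, porch]
Visit loft; enqueue foyer → queue [pantry, patio, gym, workshop, nursery, porch, foyer]
Visit pantry; enqueue annex, chapel, vault → queue [patio, gym, workshop, nursery, porch, foyer, annex, chapel, vault]
Visit patio → queue [gym, workshop, nursery, porch, foyer, annex, chapel, vault]
Visit gym → queue [workshop, nursery, porch, foyer, annex, chapel, vault]
Visit workshop → queue [nursery, porch, foyer, annex, chapel, vault]
Visit nursery → queue [porch, foyer, annex, chapel, vault]
Visit porch → queue [foyer, annex, chapel, vault]
Visit foyer; enqueue terrace → queue [annex, chapel, vault, terrace]
Visit annex; enqueue sauna → queue [chapel, vault, terrace, sauna]
Visit chapel; enqueue closet → queue [vault, terrace, sauna, closet]
Visit vault → queue [terrace, sauna, closet]
Visit terrace → queue [sauna, closet]
Visit sauna → queue [closet]
Visit closet → queue []

Visit order: cellar, hall, lab, loft, pantry, patio, gym, workshop, nursery, porch, foyer, annex, chapel, vault, terrace, sauna, closet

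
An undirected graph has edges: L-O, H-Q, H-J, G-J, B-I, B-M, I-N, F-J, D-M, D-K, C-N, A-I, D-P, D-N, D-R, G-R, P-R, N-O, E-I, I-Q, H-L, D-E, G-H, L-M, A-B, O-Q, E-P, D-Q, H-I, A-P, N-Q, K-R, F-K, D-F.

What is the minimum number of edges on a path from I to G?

2

Level 0: I
Level 1: A, B, E, H, N, Q
Level 2: C, D, G, J, L, M, O, P
Level 3: F, K, R
G first appears at level 2.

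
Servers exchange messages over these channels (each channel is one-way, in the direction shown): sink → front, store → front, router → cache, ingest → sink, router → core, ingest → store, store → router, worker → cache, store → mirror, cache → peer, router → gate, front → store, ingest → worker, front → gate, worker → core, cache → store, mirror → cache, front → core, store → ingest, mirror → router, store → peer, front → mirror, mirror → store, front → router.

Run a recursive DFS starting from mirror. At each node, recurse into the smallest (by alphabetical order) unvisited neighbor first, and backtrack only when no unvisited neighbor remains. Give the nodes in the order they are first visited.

Visit mirror
mirror → cache
cache → peer
cache → store
store → front
front → core
front → gate
front → router
store → ingest
ingest → sink
ingest → worker

mirror, cache, peer, store, front, core, gate, router, ingest, sink, worker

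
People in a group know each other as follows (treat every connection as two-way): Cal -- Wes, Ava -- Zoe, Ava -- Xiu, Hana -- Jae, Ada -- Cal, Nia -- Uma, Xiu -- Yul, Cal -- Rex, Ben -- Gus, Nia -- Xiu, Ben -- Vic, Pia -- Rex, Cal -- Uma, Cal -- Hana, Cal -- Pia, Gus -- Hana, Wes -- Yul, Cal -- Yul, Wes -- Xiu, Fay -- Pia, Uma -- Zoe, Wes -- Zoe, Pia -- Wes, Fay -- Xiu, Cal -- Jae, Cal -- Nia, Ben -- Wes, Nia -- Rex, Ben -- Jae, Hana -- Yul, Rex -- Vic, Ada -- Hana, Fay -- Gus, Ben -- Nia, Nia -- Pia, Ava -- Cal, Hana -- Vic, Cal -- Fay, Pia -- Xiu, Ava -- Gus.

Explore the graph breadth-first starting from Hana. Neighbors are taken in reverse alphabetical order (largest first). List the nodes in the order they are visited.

Visit Hana; enqueue Yul, Vic, Jae, Gus, Cal, Ada → queue [Yul, Vic, Jae, Gus, Cal, Ada]
Visit Yul; enqueue Xiu, Wes → queue [Vic, Jae, Gus, Cal, Ada, Xiu, Wes]
Visit Vic; enqueue Rex, Ben → queue [Jae, Gus, Cal, Ada, Xiu, Wes, Rex, Ben]
Visit Jae → queue [Gus, Cal, Ada, Xiu, Wes, Rex, Ben]
Visit Gus; enqueue Fay, Ava → queue [Cal, Ada, Xiu, Wes, Rex, Ben, Fay, Ava]
Visit Cal; enqueue Uma, Pia, Nia → queue [Ada, Xiu, Wes, Rex, Ben, Fay, Ava, Uma, Pia, Nia]
Visit Ada → queue [Xiu, Wes, Rex, Ben, Fay, Ava, Uma, Pia, Nia]
Visit Xiu → queue [Wes, Rex, Ben, Fay, Ava, Uma, Pia, Nia]
Visit Wes; enqueue Zoe → queue [Rex, Ben, Fay, Ava, Uma, Pia, Nia, Zoe]
Visit Rex → queue [Ben, Fay, Ava, Uma, Pia, Nia, Zoe]
Visit Ben → queue [Fay, Ava, Uma, Pia, Nia, Zoe]
Visit Fay → queue [Ava, Uma, Pia, Nia, Zoe]
Visit Ava → queue [Uma, Pia, Nia, Zoe]
Visit Uma → queue [Pia, Nia, Zoe]
Visit Pia → queue [Nia, Zoe]
Visit Nia → queue [Zoe]
Visit Zoe → queue []

Hana, Yul, Vic, Jae, Gus, Cal, Ada, Xiu, Wes, Rex, Ben, Fay, Ava, Uma, Pia, Nia, Zoe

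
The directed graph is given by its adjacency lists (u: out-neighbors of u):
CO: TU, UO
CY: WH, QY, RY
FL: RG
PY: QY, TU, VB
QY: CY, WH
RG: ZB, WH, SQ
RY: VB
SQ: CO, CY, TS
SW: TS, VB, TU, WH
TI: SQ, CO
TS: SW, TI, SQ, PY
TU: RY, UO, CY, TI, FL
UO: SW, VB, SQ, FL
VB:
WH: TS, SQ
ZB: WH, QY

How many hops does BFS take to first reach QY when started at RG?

Level 0: RG
Level 1: SQ, WH, ZB
Level 2: CO, CY, QY, TS
Level 3: PY, RY, SW, TI, TU, UO
Level 4: FL, VB
QY first appears at level 2.

2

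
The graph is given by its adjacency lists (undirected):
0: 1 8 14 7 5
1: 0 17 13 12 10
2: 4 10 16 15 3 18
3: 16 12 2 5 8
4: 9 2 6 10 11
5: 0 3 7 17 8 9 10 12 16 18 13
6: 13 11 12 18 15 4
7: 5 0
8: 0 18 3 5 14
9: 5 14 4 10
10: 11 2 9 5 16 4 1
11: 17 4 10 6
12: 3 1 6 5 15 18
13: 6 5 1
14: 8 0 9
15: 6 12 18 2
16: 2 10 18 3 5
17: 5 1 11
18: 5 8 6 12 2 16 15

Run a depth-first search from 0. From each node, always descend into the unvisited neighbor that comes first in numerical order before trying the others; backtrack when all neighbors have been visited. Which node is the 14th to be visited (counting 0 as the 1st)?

Visit 0
0 → 1
1 → 10
10 → 2
2 → 3
3 → 5
5 → 7
5 → 8
8 → 14
14 → 9
9 → 4
4 → 6
6 → 11
11 → 17
6 → 12
12 → 15
15 → 18
18 → 16
6 → 13

Visit order: 0, 1, 10, 2, 3, 5, 7, 8, 14, 9, 4, 6, 11, 17, 12, 15, 18, 16, 13

17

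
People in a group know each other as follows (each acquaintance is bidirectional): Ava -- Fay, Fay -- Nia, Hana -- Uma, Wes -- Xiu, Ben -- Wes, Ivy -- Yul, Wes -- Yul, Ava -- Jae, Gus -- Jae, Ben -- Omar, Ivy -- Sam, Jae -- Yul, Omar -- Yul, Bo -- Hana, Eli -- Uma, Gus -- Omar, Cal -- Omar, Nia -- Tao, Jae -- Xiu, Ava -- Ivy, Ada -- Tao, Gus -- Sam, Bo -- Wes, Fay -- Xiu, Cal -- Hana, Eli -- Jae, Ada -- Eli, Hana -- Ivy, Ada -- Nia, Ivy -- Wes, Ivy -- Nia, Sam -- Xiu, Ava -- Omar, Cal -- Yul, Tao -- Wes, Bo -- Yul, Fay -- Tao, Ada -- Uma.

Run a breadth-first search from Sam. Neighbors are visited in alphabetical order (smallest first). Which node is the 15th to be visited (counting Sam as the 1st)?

Visit Sam; enqueue Gus, Ivy, Xiu → queue [Gus, Ivy, Xiu]
Visit Gus; enqueue Jae, Omar → queue [Ivy, Xiu, Jae, Omar]
Visit Ivy; enqueue Ava, Hana, Nia, Wes, Yul → queue [Xiu, Jae, Omar, Ava, Hana, Nia, Wes, Yul]
Visit Xiu; enqueue Fay → queue [Jae, Omar, Ava, Hana, Nia, Wes, Yul, Fay]
Visit Jae; enqueue Eli → queue [Omar, Ava, Hana, Nia, Wes, Yul, Fay, Eli]
Visit Omar; enqueue Ben, Cal → queue [Ava, Hana, Nia, Wes, Yul, Fay, Eli, Ben, Cal]
Visit Ava → queue [Hana, Nia, Wes, Yul, Fay, Eli, Ben, Cal]
Visit Hana; enqueue Bo, Uma → queue [Nia, Wes, Yul, Fay, Eli, Ben, Cal, Bo, Uma]
Visit Nia; enqueue Ada, Tao → queue [Wes, Yul, Fay, Eli, Ben, Cal, Bo, Uma, Ada, Tao]
Visit Wes → queue [Yul, Fay, Eli, Ben, Cal, Bo, Uma, Ada, Tao]
Visit Yul → queue [Fay, Eli, Ben, Cal, Bo, Uma, Ada, Tao]
Visit Fay → queue [Eli, Ben, Cal, Bo, Uma, Ada, Tao]
Visit Eli → queue [Ben, Cal, Bo, Uma, Ada, Tao]
Visit Ben → queue [Cal, Bo, Uma, Ada, Tao]
Visit Cal → queue [Bo, Uma, Ada, Tao]
Visit Bo → queue [Uma, Ada, Tao]
Visit Uma → queue [Ada, Tao]
Visit Ada → queue [Tao]
Visit Tao → queue []

Visit order: Sam, Gus, Ivy, Xiu, Jae, Omar, Ava, Hana, Nia, Wes, Yul, Fay, Eli, Ben, Cal, Bo, Uma, Ada, Tao

Cal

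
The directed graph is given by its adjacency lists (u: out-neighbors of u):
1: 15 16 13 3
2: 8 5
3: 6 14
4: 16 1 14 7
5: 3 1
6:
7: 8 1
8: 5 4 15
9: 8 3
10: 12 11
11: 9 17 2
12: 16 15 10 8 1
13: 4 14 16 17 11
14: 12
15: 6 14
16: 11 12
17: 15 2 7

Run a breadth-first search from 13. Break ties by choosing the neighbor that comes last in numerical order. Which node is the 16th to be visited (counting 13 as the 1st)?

Visit 13; enqueue 17, 16, 14, 11, 4 → queue [17, 16, 14, 11, 4]
Visit 17; enqueue 15, 7, 2 → queue [16, 14, 11, 4, 15, 7, 2]
Visit 16; enqueue 12 → queue [14, 11, 4, 15, 7, 2, 12]
Visit 14 → queue [11, 4, 15, 7, 2, 12]
Visit 11; enqueue 9 → queue [4, 15, 7, 2, 12, 9]
Visit 4; enqueue 1 → queue [15, 7, 2, 12, 9, 1]
Visit 15; enqueue 6 → queue [7, 2, 12, 9, 1, 6]
Visit 7; enqueue 8 → queue [2, 12, 9, 1, 6, 8]
Visit 2; enqueue 5 → queue [12, 9, 1, 6, 8, 5]
Visit 12; enqueue 10 → queue [9, 1, 6, 8, 5, 10]
Visit 9; enqueue 3 → queue [1, 6, 8, 5, 10, 3]
Visit 1 → queue [6, 8, 5, 10, 3]
Visit 6 → queue [8, 5, 10, 3]
Visit 8 → queue [5, 10, 3]
Visit 5 → queue [10, 3]
Visit 10 → queue [3]
Visit 3 → queue []

Visit order: 13, 17, 16, 14, 11, 4, 15, 7, 2, 12, 9, 1, 6, 8, 5, 10, 3

10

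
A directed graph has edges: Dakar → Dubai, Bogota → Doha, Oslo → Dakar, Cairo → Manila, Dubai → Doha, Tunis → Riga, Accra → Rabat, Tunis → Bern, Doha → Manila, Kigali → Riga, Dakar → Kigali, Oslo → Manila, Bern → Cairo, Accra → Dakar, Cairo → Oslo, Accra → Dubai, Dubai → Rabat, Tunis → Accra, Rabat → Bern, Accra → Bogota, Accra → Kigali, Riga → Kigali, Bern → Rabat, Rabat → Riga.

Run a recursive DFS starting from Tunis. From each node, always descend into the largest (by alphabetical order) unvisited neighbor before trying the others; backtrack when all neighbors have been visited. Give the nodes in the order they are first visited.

Tunis, Riga, Kigali, Bern, Rabat, Cairo, Oslo, Manila, Dakar, Dubai, Doha, Accra, Bogota

Visit Tunis
Tunis → Riga
Riga → Kigali
Tunis → Bern
Bern → Rabat
Bern → Cairo
Cairo → Oslo
Oslo → Manila
Oslo → Dakar
Dakar → Dubai
Dubai → Doha
Tunis → Accra
Accra → Bogota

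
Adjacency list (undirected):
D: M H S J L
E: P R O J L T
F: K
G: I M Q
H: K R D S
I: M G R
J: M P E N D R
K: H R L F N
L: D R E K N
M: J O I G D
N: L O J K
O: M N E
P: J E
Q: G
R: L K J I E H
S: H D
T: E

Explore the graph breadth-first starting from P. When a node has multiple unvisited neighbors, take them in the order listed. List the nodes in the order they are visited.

Visit P; enqueue J, E → queue [J, E]
Visit J; enqueue M, N, D, R → queue [E, M, N, D, R]
Visit E; enqueue O, L, T → queue [M, N, D, R, O, L, T]
Visit M; enqueue I, G → queue [N, D, R, O, L, T, I, G]
Visit N; enqueue K → queue [D, R, O, L, T, I, G, K]
Visit D; enqueue H, S → queue [R, O, L, T, I, G, K, H, S]
Visit R → queue [O, L, T, I, G, K, H, S]
Visit O → queue [L, T, I, G, K, H, S]
Visit L → queue [T, I, G, K, H, S]
Visit T → queue [I, G, K, H, S]
Visit I → queue [G, K, H, S]
Visit G; enqueue Q → queue [K, H, S, Q]
Visit K; enqueue F → queue [H, S, Q, F]
Visit H → queue [S, Q, F]
Visit S → queue [Q, F]
Visit Q → queue [F]
Visit F → queue []

P, J, E, M, N, D, R, O, L, T, I, G, K, H, S, Q, F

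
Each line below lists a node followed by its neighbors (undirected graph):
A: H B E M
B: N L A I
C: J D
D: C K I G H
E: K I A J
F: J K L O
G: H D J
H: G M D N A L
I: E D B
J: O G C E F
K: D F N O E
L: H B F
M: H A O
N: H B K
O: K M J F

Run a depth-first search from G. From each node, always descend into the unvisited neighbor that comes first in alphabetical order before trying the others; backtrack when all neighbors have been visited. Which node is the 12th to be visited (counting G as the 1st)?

Visit G
G → D
D → C
C → J
J → E
E → A
A → B
B → I
B → L
L → F
F → K
K → N
N → H
H → M
M → O

Visit order: G, D, C, J, E, A, B, I, L, F, K, N, H, M, O

N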